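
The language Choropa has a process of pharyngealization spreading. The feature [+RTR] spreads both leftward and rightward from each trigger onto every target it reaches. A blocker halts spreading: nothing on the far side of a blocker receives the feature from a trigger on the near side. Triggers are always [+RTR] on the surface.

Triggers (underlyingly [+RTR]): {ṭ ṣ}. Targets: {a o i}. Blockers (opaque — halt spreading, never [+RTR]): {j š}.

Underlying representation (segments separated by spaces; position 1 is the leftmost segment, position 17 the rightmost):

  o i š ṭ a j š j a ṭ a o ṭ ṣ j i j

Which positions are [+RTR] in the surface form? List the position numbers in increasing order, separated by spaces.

4 5 9 10 11 12 13 14

From /ṭ/ at 4 rightward: 5 /a/ → [+RTR]; 6 /j/ blocks.
From /ṭ/ at 4 leftward: 3 /š/ blocks.
From /ṭ/ at 10 rightward: 11 /a/ → [+RTR]; 12 /o/ → [+RTR]; 13 /ṭ/ is itself a trigger — this domain ends here.
From /ṭ/ at 10 leftward: 9 /a/ → [+RTR]; 8 /j/ blocks.
From /ṭ/ at 13 rightward: 14 /ṣ/ is itself a trigger — this domain ends here.
From /ṭ/ at 13 leftward: 12 /o/ → [+RTR]; 11 /a/ → [+RTR]; 10 /ṭ/ is itself a trigger — this domain ends here.
From /ṣ/ at 14 rightward: 15 /j/ blocks.
From /ṣ/ at 14 leftward: 13 /ṭ/ is itself a trigger — this domain ends here.
Targets with no active source: positions 1 2 16 stay [-emphatic].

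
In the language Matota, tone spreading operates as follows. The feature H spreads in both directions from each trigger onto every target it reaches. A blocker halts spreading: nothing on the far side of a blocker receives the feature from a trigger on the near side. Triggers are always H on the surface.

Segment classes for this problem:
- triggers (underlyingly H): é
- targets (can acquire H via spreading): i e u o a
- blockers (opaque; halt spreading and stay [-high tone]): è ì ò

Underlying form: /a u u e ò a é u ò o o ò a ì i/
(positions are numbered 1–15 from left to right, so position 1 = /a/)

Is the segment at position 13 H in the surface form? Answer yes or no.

no

From /é/ at 7 rightward: 8 /u/ → H; 9 /ò/ blocks.
From /é/ at 7 leftward: 6 /a/ → H; 5 /ò/ blocks.
Targets with no active source: positions 1 2 3 4 10 11 13 15 stay [-high tone].
H positions on the surface: 6 7 8.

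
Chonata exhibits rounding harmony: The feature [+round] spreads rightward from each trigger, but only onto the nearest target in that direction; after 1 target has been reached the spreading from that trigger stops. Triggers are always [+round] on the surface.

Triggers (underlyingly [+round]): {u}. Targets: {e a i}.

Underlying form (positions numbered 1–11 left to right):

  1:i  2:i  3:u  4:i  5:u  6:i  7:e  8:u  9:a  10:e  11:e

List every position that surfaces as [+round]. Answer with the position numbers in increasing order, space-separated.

From /u/ at 3 rightward: 4 /i/ → [+round]; bound reached.
From /u/ at 5 rightward: 6 /i/ → [+round]; bound reached.
From /u/ at 8 rightward: 9 /a/ → [+round]; bound reached.
Targets with no active source: positions 1 2 7 10 11 stay [-round].

3 4 5 6 8 9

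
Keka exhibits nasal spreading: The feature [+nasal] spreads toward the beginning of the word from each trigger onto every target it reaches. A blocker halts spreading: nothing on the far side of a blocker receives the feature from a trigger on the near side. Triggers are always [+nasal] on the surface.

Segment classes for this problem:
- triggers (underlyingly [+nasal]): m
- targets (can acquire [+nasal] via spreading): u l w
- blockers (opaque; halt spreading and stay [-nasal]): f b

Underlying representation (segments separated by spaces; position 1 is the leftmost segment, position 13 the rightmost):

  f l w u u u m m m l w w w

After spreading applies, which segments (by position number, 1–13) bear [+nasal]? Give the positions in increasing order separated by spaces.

2 3 4 5 6 7 8 9

From /m/ at 7 leftward: 6 /u/ → [+nasal]; 5 /u/ → [+nasal]; 4 /u/ → [+nasal]; 3 /w/ → [+nasal]; 2 /l/ → [+nasal]; 1 /f/ blocks.
From /m/ at 8 leftward: 7 /m/ is itself a trigger — this domain ends here.
From /m/ at 9 leftward: 8 /m/ is itself a trigger — this domain ends here.
Targets with no active source: positions 10 11 12 13 stay [-nasal].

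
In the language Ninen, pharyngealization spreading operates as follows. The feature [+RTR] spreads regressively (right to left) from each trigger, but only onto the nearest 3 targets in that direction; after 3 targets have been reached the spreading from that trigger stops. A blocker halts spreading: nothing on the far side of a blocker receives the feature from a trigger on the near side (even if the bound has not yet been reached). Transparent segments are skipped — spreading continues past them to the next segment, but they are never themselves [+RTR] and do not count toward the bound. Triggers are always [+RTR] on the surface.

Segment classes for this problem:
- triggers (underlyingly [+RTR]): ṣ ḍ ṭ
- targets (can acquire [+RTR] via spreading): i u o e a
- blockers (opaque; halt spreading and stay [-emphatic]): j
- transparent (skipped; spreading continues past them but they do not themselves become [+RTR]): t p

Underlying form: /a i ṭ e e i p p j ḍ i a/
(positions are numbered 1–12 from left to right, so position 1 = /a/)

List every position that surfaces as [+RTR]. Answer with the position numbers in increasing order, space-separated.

1 2 3 10

From /ṭ/ at 3 leftward: 2 /i/ → [+RTR]; 1 /a/ → [+RTR]; word edge.
From /ḍ/ at 10 leftward: 9 /j/ blocks.
Targets with no active source: positions 4 5 6 11 12 stay [-emphatic].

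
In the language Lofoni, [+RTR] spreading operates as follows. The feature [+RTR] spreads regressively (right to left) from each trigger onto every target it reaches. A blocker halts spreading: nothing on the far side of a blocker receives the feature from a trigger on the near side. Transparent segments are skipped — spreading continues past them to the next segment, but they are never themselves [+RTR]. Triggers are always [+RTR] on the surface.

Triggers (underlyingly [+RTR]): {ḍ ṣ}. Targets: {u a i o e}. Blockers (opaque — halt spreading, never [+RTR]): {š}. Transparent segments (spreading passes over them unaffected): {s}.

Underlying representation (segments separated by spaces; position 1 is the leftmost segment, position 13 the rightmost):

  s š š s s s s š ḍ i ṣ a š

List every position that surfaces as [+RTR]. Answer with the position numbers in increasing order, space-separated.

9 10 11

From /ḍ/ at 9 leftward: 8 /š/ blocks.
From /ṣ/ at 11 leftward: 10 /i/ → [+RTR]; 9 /ḍ/ is itself a trigger — this domain ends here.
Target with no active source: position 12 stays [-emphatic].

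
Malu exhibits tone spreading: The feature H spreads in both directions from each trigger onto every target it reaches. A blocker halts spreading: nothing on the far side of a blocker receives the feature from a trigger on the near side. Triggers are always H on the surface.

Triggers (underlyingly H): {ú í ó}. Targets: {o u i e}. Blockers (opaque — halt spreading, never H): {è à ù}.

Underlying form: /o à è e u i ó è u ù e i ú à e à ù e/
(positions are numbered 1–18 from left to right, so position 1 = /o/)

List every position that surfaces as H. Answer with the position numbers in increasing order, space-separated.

From /ó/ at 7 rightward: 8 /è/ blocks.
From /ó/ at 7 leftward: 6 /i/ → H; 5 /u/ → H; 4 /e/ → H; 3 /è/ blocks.
From /ú/ at 13 rightward: 14 /à/ blocks.
From /ú/ at 13 leftward: 12 /i/ → H; 11 /e/ → H; 10 /ù/ blocks.
Targets with no active source: positions 1 9 15 18 stay [-high tone].

4 5 6 7 11 12 13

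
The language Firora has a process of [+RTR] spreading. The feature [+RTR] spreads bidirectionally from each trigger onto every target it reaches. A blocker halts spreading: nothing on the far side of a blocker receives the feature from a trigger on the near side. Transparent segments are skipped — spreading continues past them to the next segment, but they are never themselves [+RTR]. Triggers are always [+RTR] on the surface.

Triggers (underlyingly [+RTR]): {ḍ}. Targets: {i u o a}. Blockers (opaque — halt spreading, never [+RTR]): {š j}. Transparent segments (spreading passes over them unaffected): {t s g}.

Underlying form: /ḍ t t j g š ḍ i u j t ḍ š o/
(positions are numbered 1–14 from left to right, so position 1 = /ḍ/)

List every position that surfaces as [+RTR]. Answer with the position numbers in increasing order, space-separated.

From /ḍ/ at 1 rightward: 2 /t/ transparent; 3 /t/ transparent; 4 /j/ blocks.
From /ḍ/ at 1 leftward: word edge.
From /ḍ/ at 7 rightward: 8 /i/ → [+RTR]; 9 /u/ → [+RTR]; 10 /j/ blocks.
From /ḍ/ at 7 leftward: 6 /š/ blocks.
From /ḍ/ at 12 rightward: 13 /š/ blocks.
From /ḍ/ at 12 leftward: 11 /t/ transparent; 10 /j/ blocks.
Target with no active source: position 14 stays [-emphatic].

1 7 8 9 12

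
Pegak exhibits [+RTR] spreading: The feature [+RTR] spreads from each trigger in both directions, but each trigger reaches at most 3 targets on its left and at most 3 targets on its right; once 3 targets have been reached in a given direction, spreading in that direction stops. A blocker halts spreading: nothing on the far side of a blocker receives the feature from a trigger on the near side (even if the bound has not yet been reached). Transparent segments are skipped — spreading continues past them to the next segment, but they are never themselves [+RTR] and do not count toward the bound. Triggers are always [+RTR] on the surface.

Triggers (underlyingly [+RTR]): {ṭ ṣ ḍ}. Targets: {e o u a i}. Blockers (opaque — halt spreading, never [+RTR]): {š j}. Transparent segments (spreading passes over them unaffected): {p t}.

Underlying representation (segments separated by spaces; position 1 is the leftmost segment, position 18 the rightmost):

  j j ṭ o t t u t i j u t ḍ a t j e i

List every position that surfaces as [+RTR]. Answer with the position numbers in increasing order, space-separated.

From /ṭ/ at 3 rightward: 4 /o/ → [+RTR]; 5 /t/ transparent; 6 /t/ transparent; 7 /u/ → [+RTR]; 8 /t/ transparent; 9 /i/ → [+RTR]; bound reached.
From /ṭ/ at 3 leftward: 2 /j/ blocks.
From /ḍ/ at 13 rightward: 14 /a/ → [+RTR]; 15 /t/ transparent; 16 /j/ blocks.
From /ḍ/ at 13 leftward: 12 /t/ transparent; 11 /u/ → [+RTR]; 10 /j/ blocks.
Targets with no active source: positions 17 18 stay [-emphatic].

3 4 7 9 11 13 14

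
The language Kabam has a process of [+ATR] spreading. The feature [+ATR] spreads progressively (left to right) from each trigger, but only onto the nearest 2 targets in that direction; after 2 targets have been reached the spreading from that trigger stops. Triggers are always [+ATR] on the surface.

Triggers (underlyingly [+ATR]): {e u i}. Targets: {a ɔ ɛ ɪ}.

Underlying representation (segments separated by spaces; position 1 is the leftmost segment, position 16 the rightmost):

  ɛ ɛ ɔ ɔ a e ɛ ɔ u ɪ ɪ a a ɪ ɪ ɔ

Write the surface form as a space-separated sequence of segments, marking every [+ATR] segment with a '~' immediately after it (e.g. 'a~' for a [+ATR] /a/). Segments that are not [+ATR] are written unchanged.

ɛ ɛ ɔ ɔ a e~ ɛ~ ɔ~ u~ ɪ~ ɪ~ a a ɪ ɪ ɔ

From /e/ at 6 rightward: 7 /ɛ/ → [+ATR]; 8 /ɔ/ → [+ATR]; bound reached.
From /u/ at 9 rightward: 10 /ɪ/ → [+ATR]; 11 /ɪ/ → [+ATR]; bound reached.
Targets with no active source: positions 1 2 3 4 5 12 13 14 15 16 stay [-ATR].
[+ATR] positions on the surface: 6 7 8 9 10 11.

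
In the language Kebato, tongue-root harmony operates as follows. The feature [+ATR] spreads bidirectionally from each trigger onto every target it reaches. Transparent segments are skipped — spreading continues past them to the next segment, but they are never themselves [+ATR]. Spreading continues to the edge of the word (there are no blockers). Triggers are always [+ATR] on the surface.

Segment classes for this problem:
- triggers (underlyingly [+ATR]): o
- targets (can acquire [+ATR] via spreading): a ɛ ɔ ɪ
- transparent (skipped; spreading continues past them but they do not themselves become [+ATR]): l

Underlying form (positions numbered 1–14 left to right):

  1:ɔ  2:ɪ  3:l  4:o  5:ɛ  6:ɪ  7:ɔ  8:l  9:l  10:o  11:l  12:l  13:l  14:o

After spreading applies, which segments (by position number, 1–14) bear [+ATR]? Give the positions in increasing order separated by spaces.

1 2 4 5 6 7 10 14

From /o/ at 4 rightward: 5 /ɛ/ → [+ATR]; 6 /ɪ/ → [+ATR]; 7 /ɔ/ → [+ATR]; 8 /l/ transparent; 9 /l/ transparent; 10 /o/ is itself a trigger — this domain ends here.
From /o/ at 4 leftward: 3 /l/ transparent; 2 /ɪ/ → [+ATR]; 1 /ɔ/ → [+ATR]; word edge.
From /o/ at 10 rightward: 11 /l/ transparent; 12 /l/ transparent; 13 /l/ transparent; 14 /o/ is itself a trigger — this domain ends here.
From /o/ at 10 leftward: 9 /l/ transparent; 8 /l/ transparent; 7 /ɔ/ → [+ATR]; 6 /ɪ/ → [+ATR]; 5 /ɛ/ → [+ATR]; 4 /o/ is itself a trigger — this domain ends here.
From /o/ at 14 rightward: word edge.
From /o/ at 14 leftward: 13 /l/ transparent; 12 /l/ transparent; 11 /l/ transparent; 10 /o/ is itself a trigger — this domain ends here.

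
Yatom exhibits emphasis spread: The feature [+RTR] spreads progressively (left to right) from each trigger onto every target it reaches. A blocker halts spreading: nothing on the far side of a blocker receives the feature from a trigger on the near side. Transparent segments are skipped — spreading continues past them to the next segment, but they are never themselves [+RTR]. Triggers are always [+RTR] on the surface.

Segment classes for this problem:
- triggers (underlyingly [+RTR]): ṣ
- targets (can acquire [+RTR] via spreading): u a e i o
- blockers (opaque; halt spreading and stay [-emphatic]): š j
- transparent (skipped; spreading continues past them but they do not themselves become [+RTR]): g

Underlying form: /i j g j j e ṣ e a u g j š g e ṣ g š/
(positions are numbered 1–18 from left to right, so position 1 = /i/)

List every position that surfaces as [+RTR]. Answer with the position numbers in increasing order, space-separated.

7 8 9 10 16

From /ṣ/ at 7 rightward: 8 /e/ → [+RTR]; 9 /a/ → [+RTR]; 10 /u/ → [+RTR]; 11 /g/ transparent; 12 /j/ blocks.
From /ṣ/ at 16 rightward: 17 /g/ transparent; 18 /š/ blocks.
Targets with no active source: positions 1 6 15 stay [-emphatic].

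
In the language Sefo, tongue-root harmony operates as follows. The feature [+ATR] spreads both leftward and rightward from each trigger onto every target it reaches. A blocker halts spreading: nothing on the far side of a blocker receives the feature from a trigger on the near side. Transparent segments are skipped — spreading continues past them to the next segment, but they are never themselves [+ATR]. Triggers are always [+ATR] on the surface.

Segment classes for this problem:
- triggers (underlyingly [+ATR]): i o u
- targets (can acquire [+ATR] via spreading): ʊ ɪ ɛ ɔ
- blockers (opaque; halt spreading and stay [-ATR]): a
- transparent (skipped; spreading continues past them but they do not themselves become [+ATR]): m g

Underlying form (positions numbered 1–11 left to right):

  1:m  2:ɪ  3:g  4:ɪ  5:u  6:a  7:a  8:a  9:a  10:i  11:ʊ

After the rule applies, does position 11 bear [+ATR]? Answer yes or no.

From /u/ at 5 rightward: 6 /a/ blocks.
From /u/ at 5 leftward: 4 /ɪ/ → [+ATR]; 3 /g/ transparent; 2 /ɪ/ → [+ATR]; 1 /m/ transparent; word edge.
From /i/ at 10 rightward: 11 /ʊ/ → [+ATR]; word edge.
From /i/ at 10 leftward: 9 /a/ blocks.
[+ATR] positions on the surface: 2 4 5 10 11.

yes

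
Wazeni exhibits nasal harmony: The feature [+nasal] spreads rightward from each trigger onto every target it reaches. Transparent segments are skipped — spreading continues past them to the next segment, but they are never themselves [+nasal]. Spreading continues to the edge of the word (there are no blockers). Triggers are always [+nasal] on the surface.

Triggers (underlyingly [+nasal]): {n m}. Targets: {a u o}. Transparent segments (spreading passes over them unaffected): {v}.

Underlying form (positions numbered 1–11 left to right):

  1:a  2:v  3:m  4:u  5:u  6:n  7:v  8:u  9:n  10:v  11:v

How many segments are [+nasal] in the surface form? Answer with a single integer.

6

From /m/ at 3 rightward: 4 /u/ → [+nasal]; 5 /u/ → [+nasal]; 6 /n/ is itself a trigger — this domain ends here.
From /n/ at 6 rightward: 7 /v/ transparent; 8 /u/ → [+nasal]; 9 /n/ is itself a trigger — this domain ends here.
From /n/ at 9 rightward: 10 /v/ transparent; 11 /v/ transparent; word edge.
Target with no active source: position 1 stays [-nasal].
[+nasal] positions on the surface: 3 4 5 6 8 9.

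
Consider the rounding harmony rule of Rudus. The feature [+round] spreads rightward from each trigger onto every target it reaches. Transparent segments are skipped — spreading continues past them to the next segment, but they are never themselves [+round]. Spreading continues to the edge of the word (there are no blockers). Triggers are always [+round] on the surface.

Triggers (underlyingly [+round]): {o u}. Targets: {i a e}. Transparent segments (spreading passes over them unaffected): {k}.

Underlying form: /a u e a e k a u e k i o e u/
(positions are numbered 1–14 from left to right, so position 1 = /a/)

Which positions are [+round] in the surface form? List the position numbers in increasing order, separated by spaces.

2 3 4 5 7 8 9 11 12 13 14

From /u/ at 2 rightward: 3 /e/ → [+round]; 4 /a/ → [+round]; 5 /e/ → [+round]; 6 /k/ transparent; 7 /a/ → [+round]; 8 /u/ is itself a trigger — this domain ends here.
From /u/ at 8 rightward: 9 /e/ → [+round]; 10 /k/ transparent; 11 /i/ → [+round]; 12 /o/ is itself a trigger — this domain ends here.
From /o/ at 12 rightward: 13 /e/ → [+round]; 14 /u/ is itself a trigger — this domain ends here.
From /u/ at 14 rightward: word edge.
Target with no active source: position 1 stays [-round].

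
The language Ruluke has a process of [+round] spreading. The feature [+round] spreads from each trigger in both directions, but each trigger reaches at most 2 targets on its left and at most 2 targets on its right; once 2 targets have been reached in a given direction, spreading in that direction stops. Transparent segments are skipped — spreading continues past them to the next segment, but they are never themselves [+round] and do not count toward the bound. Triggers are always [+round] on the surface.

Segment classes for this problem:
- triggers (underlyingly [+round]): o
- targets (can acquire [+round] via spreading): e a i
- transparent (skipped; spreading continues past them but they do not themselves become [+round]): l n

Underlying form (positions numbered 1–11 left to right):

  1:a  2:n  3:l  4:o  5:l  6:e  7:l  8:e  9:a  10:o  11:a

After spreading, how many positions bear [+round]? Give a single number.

7

From /o/ at 4 rightward: 5 /l/ transparent; 6 /e/ → [+round]; 7 /l/ transparent; 8 /e/ → [+round]; bound reached.
From /o/ at 4 leftward: 3 /l/ transparent; 2 /n/ transparent; 1 /a/ → [+round]; word edge.
From /o/ at 10 rightward: 11 /a/ → [+round]; word edge.
From /o/ at 10 leftward: 9 /a/ → [+round]; 8 /e/ → [+round]; bound reached.
[+round] positions on the surface: 1 4 6 8 9 10 11.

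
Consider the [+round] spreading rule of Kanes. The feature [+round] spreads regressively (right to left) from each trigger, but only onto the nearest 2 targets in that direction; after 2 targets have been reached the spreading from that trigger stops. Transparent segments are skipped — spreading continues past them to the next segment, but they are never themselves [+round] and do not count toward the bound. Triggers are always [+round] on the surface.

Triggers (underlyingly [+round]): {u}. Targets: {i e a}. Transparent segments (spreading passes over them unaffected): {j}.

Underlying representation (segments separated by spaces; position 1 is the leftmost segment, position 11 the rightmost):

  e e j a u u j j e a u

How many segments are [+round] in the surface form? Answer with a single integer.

From /u/ at 5 leftward: 4 /a/ → [+round]; 3 /j/ transparent; 2 /e/ → [+round]; bound reached.
From /u/ at 6 leftward: 5 /u/ is itself a trigger — this domain ends here.
From /u/ at 11 leftward: 10 /a/ → [+round]; 9 /e/ → [+round]; bound reached.
Target with no active source: position 1 stays [-round].
[+round] positions on the surface: 2 4 5 6 9 10 11.

7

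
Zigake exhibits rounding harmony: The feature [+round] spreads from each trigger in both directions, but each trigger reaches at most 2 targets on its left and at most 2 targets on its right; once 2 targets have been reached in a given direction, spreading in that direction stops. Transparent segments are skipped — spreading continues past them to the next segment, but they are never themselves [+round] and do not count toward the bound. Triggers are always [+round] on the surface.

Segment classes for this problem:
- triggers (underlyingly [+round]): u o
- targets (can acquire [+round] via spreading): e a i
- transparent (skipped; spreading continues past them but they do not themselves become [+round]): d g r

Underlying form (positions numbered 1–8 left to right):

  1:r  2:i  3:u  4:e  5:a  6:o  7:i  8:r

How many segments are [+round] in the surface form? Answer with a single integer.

6

From /u/ at 3 rightward: 4 /e/ → [+round]; 5 /a/ → [+round]; bound reached.
From /u/ at 3 leftward: 2 /i/ → [+round]; 1 /r/ transparent; word edge.
From /o/ at 6 rightward: 7 /i/ → [+round]; 8 /r/ transparent; word edge.
From /o/ at 6 leftward: 5 /a/ → [+round]; 4 /e/ → [+round]; bound reached.
[+round] positions on the surface: 2 3 4 5 6 7.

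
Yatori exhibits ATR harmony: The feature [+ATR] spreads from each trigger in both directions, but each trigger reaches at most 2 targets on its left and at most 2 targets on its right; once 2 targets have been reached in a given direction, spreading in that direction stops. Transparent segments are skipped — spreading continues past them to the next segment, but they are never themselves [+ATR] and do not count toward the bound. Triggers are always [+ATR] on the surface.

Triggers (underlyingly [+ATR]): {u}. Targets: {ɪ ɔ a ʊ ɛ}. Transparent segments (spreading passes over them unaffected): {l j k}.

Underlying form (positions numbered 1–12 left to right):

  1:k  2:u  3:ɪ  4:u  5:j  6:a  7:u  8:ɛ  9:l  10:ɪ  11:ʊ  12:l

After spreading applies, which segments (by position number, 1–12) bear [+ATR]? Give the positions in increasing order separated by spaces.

2 3 4 6 7 8 10

From /u/ at 2 rightward: 3 /ɪ/ → [+ATR]; 4 /u/ is itself a trigger — this domain ends here.
From /u/ at 2 leftward: 1 /k/ transparent; word edge.
From /u/ at 4 rightward: 5 /j/ transparent; 6 /a/ → [+ATR]; 7 /u/ is itself a trigger — this domain ends here.
From /u/ at 4 leftward: 3 /ɪ/ → [+ATR]; 2 /u/ is itself a trigger — this domain ends here.
From /u/ at 7 rightward: 8 /ɛ/ → [+ATR]; 9 /l/ transparent; 10 /ɪ/ → [+ATR]; bound reached.
From /u/ at 7 leftward: 6 /a/ → [+ATR]; 5 /j/ transparent; 4 /u/ is itself a trigger — this domain ends here.
Target with no active source: position 11 stays [-ATR].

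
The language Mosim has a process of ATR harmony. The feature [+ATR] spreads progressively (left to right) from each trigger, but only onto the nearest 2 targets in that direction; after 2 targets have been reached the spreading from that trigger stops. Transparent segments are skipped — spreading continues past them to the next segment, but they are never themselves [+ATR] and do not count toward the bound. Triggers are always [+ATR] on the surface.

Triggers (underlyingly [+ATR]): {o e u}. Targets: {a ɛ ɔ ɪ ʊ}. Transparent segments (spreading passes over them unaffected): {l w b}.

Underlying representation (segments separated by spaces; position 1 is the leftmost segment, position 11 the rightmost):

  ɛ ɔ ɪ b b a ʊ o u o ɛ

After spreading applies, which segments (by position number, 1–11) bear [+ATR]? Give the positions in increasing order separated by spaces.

From /o/ at 8 rightward: 9 /u/ is itself a trigger — this domain ends here.
From /u/ at 9 rightward: 10 /o/ is itself a trigger — this domain ends here.
From /o/ at 10 rightward: 11 /ɛ/ → [+ATR]; word edge.
Targets with no active source: positions 1 2 3 6 7 stay [-ATR].

8 9 10 11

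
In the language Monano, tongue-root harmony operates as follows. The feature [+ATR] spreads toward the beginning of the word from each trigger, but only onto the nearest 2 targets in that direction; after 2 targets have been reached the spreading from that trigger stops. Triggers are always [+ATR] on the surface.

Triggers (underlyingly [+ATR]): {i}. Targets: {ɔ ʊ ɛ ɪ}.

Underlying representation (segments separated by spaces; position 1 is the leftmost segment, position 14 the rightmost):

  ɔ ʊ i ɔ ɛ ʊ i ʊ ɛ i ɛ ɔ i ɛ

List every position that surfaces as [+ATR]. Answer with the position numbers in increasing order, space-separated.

From /i/ at 3 leftward: 2 /ʊ/ → [+ATR]; 1 /ɔ/ → [+ATR]; bound reached.
From /i/ at 7 leftward: 6 /ʊ/ → [+ATR]; 5 /ɛ/ → [+ATR]; bound reached.
From /i/ at 10 leftward: 9 /ɛ/ → [+ATR]; 8 /ʊ/ → [+ATR]; bound reached.
From /i/ at 13 leftward: 12 /ɔ/ → [+ATR]; 11 /ɛ/ → [+ATR]; bound reached.
Targets with no active source: positions 4 14 stay [-ATR].

1 2 3 5 6 7 8 9 10 11 12 13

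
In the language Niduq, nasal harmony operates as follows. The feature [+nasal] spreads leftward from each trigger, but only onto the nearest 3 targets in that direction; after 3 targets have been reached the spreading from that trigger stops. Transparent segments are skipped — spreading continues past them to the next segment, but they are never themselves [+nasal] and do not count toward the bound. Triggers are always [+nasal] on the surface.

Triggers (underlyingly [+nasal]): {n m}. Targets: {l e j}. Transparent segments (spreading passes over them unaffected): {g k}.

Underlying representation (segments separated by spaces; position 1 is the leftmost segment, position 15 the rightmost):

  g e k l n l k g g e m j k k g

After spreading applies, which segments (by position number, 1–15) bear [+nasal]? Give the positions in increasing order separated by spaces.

From /n/ at 5 leftward: 4 /l/ → [+nasal]; 3 /k/ transparent; 2 /e/ → [+nasal]; 1 /g/ transparent; word edge.
From /m/ at 11 leftward: 10 /e/ → [+nasal]; 9 /g/ transparent; 8 /g/ transparent; 7 /k/ transparent; 6 /l/ → [+nasal]; 5 /n/ is itself a trigger — this domain ends here.
Target with no active source: position 12 stays [-nasal].

2 4 5 6 10 11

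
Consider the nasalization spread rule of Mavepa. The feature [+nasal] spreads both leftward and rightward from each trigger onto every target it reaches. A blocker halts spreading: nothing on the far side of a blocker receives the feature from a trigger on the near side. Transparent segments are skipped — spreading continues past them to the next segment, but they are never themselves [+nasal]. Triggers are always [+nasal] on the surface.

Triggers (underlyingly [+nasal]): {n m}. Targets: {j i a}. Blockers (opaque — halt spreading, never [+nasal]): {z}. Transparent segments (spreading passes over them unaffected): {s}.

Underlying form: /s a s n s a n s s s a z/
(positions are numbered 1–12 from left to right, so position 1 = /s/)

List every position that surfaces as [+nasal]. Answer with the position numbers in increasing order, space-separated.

From /n/ at 4 rightward: 5 /s/ transparent; 6 /a/ → [+nasal]; 7 /n/ is itself a trigger — this domain ends here.
From /n/ at 4 leftward: 3 /s/ transparent; 2 /a/ → [+nasal]; 1 /s/ transparent; word edge.
From /n/ at 7 rightward: 8 /s/ transparent; 9 /s/ transparent; 10 /s/ transparent; 11 /a/ → [+nasal]; 12 /z/ blocks.
From /n/ at 7 leftward: 6 /a/ → [+nasal]; 5 /s/ transparent; 4 /n/ is itself a trigger — this domain ends here.

2 4 6 7 11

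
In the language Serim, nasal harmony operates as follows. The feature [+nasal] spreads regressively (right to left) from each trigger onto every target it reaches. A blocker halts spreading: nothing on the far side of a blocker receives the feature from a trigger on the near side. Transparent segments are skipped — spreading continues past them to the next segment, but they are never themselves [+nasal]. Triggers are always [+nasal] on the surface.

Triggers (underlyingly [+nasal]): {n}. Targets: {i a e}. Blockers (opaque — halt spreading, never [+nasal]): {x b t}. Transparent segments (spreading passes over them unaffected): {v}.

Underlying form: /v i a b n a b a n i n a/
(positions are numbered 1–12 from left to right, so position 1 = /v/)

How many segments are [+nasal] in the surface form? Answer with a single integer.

From /n/ at 5 leftward: 4 /b/ blocks.
From /n/ at 9 leftward: 8 /a/ → [+nasal]; 7 /b/ blocks.
From /n/ at 11 leftward: 10 /i/ → [+nasal]; 9 /n/ is itself a trigger — this domain ends here.
Targets with no active source: positions 2 3 6 12 stay [-nasal].
[+nasal] positions on the surface: 5 8 9 10 11.

5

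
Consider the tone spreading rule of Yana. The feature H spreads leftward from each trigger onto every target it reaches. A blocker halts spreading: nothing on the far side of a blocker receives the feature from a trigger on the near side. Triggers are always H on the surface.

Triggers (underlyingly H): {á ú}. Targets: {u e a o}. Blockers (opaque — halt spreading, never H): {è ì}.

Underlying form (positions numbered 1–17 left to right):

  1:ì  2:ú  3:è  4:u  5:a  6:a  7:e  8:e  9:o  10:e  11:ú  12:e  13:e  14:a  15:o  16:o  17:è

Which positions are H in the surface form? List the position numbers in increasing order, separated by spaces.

From /ú/ at 2 leftward: 1 /ì/ blocks.
From /ú/ at 11 leftward: 10 /e/ → H; 9 /o/ → H; 8 /e/ → H; 7 /e/ → H; 6 /a/ → H; 5 /a/ → H; 4 /u/ → H; 3 /è/ blocks.
Targets with no active source: positions 12 13 14 15 16 stay [-high tone].

2 4 5 6 7 8 9 10 11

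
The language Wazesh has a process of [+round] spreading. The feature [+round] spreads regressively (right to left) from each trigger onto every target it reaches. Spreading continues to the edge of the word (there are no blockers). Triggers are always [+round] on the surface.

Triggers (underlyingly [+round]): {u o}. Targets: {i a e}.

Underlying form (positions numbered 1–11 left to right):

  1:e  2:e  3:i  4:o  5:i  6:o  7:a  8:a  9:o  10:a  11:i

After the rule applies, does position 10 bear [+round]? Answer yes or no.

From /o/ at 4 leftward: 3 /i/ → [+round]; 2 /e/ → [+round]; 1 /e/ → [+round]; word edge.
From /o/ at 6 leftward: 5 /i/ → [+round]; 4 /o/ is itself a trigger — this domain ends here.
From /o/ at 9 leftward: 8 /a/ → [+round]; 7 /a/ → [+round]; 6 /o/ is itself a trigger — this domain ends here.
Targets with no active source: positions 10 11 stay [-round].
[+round] positions on the surface: 1 2 3 4 5 6 7 8 9.

no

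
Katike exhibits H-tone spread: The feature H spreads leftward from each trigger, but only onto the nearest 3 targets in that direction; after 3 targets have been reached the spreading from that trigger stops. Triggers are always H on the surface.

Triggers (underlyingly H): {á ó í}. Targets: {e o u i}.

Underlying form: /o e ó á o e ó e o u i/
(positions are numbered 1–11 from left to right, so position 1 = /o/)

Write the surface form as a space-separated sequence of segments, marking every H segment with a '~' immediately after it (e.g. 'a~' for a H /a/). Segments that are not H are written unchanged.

o~ e~ ó~ á~ o~ e~ ó~ e o u i

From /ó/ at 3 leftward: 2 /e/ → H; 1 /o/ → H; word edge.
From /á/ at 4 leftward: 3 /ó/ is itself a trigger — this domain ends here.
From /ó/ at 7 leftward: 6 /e/ → H; 5 /o/ → H; 4 /á/ is itself a trigger — this domain ends here.
Targets with no active source: positions 8 9 10 11 stay [-high tone].
H positions on the surface: 1 2 3 4 5 6 7.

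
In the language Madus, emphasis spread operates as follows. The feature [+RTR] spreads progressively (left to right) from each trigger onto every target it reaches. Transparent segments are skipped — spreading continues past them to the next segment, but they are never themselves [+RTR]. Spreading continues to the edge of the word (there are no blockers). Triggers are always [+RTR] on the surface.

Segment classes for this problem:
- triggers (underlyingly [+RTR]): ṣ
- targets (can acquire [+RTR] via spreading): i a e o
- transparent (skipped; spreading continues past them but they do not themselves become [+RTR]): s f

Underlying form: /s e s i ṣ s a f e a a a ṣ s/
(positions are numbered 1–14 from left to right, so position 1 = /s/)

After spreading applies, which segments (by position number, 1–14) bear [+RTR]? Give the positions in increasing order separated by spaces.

From /ṣ/ at 5 rightward: 6 /s/ transparent; 7 /a/ → [+RTR]; 8 /f/ transparent; 9 /e/ → [+RTR]; 10 /a/ → [+RTR]; 11 /a/ → [+RTR]; 12 /a/ → [+RTR]; 13 /ṣ/ is itself a trigger — this domain ends here.
From /ṣ/ at 13 rightward: 14 /s/ transparent; word edge.
Targets with no active source: positions 2 4 stay [-emphatic].

5 7 9 10 11 12 13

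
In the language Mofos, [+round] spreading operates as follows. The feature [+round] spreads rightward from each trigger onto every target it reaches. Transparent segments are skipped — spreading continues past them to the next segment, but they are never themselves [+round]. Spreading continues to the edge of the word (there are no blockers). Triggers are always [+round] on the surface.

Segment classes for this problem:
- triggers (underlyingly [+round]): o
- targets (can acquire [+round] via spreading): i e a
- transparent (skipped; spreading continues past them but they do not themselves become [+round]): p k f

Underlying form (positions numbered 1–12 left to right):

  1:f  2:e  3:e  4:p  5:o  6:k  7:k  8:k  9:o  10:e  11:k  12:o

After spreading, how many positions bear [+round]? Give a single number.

4

From /o/ at 5 rightward: 6 /k/ transparent; 7 /k/ transparent; 8 /k/ transparent; 9 /o/ is itself a trigger — this domain ends here.
From /o/ at 9 rightward: 10 /e/ → [+round]; 11 /k/ transparent; 12 /o/ is itself a trigger — this domain ends here.
From /o/ at 12 rightward: word edge.
Targets with no active source: positions 2 3 stay [-round].
[+round] positions on the surface: 5 9 10 12.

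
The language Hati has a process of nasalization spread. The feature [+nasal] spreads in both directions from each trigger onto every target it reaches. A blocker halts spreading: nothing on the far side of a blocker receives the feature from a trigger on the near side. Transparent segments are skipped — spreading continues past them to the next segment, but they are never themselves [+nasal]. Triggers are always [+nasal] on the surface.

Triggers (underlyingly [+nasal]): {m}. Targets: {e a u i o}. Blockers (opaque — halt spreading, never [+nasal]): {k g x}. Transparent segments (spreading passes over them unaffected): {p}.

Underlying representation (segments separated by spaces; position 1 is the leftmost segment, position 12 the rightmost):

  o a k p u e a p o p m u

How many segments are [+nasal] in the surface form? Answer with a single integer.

From /m/ at 11 rightward: 12 /u/ → [+nasal]; word edge.
From /m/ at 11 leftward: 10 /p/ transparent; 9 /o/ → [+nasal]; 8 /p/ transparent; 7 /a/ → [+nasal]; 6 /e/ → [+nasal]; 5 /u/ → [+nasal]; 4 /p/ transparent; 3 /k/ blocks.
Targets with no active source: positions 1 2 stay [-nasal].
[+nasal] positions on the surface: 5 6 7 9 11 12.

6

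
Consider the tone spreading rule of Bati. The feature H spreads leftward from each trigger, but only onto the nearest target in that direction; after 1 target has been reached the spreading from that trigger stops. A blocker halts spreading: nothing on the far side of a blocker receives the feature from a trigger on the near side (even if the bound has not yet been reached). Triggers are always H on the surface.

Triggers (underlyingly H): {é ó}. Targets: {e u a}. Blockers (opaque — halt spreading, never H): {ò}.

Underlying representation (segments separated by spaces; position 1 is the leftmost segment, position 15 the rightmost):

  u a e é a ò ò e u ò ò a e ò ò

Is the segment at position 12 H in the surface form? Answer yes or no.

no

From /é/ at 4 leftward: 3 /e/ → H; bound reached.
Targets with no active source: positions 1 2 5 8 9 12 13 stay [-high tone].
H positions on the surface: 3 4.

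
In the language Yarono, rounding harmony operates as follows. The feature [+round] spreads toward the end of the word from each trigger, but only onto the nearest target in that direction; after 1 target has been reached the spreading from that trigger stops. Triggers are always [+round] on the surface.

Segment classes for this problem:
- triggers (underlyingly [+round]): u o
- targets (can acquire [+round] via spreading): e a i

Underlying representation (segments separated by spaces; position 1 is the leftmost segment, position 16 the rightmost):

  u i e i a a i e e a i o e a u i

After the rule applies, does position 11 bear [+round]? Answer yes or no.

no

From /u/ at 1 rightward: 2 /i/ → [+round]; bound reached.
From /o/ at 12 rightward: 13 /e/ → [+round]; bound reached.
From /u/ at 15 rightward: 16 /i/ → [+round]; bound reached.
Targets with no active source: positions 3 4 5 6 7 8 9 10 11 14 stay [-round].
[+round] positions on the surface: 1 2 12 13 15 16.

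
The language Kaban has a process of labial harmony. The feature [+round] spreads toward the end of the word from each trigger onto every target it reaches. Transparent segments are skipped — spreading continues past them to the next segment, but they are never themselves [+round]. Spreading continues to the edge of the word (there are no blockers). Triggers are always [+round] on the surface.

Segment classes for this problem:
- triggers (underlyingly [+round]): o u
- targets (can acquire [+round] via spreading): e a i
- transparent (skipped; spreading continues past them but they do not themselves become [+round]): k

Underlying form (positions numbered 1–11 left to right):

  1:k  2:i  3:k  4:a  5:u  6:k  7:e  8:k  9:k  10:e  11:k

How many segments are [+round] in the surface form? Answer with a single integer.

3

From /u/ at 5 rightward: 6 /k/ transparent; 7 /e/ → [+round]; 8 /k/ transparent; 9 /k/ transparent; 10 /e/ → [+round]; 11 /k/ transparent; word edge.
Targets with no active source: positions 2 4 stay [-round].
[+round] positions on the surface: 5 7 10.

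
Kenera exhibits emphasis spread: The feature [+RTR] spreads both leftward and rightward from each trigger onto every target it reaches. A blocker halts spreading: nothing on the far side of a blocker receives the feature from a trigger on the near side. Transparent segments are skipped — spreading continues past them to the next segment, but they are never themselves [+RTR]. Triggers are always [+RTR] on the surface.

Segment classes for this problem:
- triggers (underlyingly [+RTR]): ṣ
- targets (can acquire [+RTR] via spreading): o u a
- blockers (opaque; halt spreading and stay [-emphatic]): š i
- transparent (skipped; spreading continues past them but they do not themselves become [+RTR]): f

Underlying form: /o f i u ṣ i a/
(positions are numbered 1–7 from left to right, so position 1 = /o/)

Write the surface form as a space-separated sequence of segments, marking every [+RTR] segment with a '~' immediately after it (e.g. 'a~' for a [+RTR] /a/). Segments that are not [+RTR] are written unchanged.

From /ṣ/ at 5 rightward: 6 /i/ blocks.
From /ṣ/ at 5 leftward: 4 /u/ → [+RTR]; 3 /i/ blocks.
Targets with no active source: positions 1 7 stay [-emphatic].
[+RTR] positions on the surface: 4 5.

o f i u~ ṣ~ i a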